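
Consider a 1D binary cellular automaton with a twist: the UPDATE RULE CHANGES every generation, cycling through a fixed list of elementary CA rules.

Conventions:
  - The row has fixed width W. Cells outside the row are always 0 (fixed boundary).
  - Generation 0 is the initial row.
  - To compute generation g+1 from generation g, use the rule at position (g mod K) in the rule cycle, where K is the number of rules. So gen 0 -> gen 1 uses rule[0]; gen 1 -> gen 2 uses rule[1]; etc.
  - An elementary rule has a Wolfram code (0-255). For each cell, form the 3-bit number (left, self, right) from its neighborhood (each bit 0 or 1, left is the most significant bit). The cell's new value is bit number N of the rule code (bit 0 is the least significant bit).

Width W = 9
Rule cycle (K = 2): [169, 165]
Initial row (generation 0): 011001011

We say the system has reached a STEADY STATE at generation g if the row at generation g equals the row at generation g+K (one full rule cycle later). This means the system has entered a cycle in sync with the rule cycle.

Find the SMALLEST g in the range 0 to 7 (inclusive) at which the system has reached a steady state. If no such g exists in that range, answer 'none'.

Gen 0: 011001011
Gen 1 (rule 169): 010000110
Gen 2 (rule 165): 010110000
Gen 3 (rule 169): 001100111
Gen 4 (rule 165): 100000010
Gen 5 (rule 169): 001111000
Gen 6 (rule 165): 100110011
Gen 7 (rule 169): 000100010
Gen 8 (rule 165): 110101010
Gen 9 (rule 169): 101010100

Answer: none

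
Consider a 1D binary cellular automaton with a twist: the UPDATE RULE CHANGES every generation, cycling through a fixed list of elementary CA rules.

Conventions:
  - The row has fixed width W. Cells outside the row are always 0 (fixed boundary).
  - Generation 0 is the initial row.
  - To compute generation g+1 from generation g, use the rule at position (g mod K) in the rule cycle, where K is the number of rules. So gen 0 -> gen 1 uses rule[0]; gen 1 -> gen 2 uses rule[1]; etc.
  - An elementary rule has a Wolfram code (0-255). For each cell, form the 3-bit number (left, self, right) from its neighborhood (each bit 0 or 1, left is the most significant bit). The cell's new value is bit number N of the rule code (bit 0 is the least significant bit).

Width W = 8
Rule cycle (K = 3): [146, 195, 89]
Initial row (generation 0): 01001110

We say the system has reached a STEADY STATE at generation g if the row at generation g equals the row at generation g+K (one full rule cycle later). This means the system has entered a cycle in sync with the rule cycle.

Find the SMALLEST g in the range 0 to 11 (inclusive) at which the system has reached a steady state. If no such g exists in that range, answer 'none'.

Gen 0: 01001110
Gen 1 (rule 146): 10110101
Gen 2 (rule 195): 00010000
Gen 3 (rule 89): 11001111
Gen 4 (rule 146): 00110110
Gen 5 (rule 195): 11010010
Gen 6 (rule 89): 11001001
Gen 7 (rule 146): 00110110
Gen 8 (rule 195): 11010010
Gen 9 (rule 89): 11001001
Gen 10 (rule 146): 00110110
Gen 11 (rule 195): 11010010
Gen 12 (rule 89): 11001001
Gen 13 (rule 146): 00110110
Gen 14 (rule 195): 11010010

Answer: 4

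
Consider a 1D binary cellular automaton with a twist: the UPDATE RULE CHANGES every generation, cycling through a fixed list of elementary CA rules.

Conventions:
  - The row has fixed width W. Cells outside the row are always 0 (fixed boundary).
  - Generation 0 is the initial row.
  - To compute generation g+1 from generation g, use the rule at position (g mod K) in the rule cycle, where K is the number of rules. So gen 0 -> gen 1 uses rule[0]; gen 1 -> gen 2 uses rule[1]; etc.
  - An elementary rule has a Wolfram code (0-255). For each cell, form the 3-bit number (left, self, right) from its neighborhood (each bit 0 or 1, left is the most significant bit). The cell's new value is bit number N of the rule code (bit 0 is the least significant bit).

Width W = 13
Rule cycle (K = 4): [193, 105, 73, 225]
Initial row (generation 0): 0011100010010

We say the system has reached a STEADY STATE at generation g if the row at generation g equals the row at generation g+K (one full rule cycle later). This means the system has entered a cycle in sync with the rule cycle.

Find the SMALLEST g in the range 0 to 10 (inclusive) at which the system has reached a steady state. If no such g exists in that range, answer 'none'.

Answer: none

Derivation:
Gen 0: 0011100010010
Gen 1 (rule 193): 1001101000000
Gen 2 (rule 105): 0001110011111
Gen 3 (rule 73): 1101010010001
Gen 4 (rule 225): 0110100000100
Gen 5 (rule 193): 0010001110001
Gen 6 (rule 105): 1000101010100
Gen 7 (rule 73): 0010000000001
Gen 8 (rule 225): 1000111111100
Gen 9 (rule 193): 0010011111101
Gen 10 (rule 105): 1000010000110
Gen 11 (rule 73): 0011000110110
Gen 12 (rule 225): 1001010011010
Gen 13 (rule 193): 0000000001000
Gen 14 (rule 105): 1111111100011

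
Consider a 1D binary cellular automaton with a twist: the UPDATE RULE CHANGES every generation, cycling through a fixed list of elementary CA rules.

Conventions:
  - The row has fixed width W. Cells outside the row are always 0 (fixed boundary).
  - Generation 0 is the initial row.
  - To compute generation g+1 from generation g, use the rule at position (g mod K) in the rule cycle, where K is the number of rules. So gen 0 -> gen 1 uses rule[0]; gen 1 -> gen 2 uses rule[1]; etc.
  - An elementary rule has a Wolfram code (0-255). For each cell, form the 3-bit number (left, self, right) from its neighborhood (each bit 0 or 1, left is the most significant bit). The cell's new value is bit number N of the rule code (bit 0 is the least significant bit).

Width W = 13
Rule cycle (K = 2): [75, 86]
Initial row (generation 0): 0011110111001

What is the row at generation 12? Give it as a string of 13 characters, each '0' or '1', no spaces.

Gen 0: 0011110111001
Gen 1 (rule 75): 1110010101010
Gen 2 (rule 86): 0011110101011
Gen 3 (rule 75): 1110010000011
Gen 4 (rule 86): 0011111000101
Gen 5 (rule 75): 1110001011000
Gen 6 (rule 86): 0011011001100
Gen 7 (rule 75): 1111011011101
Gen 8 (rule 86): 0001001000101
Gen 9 (rule 75): 1110010011000
Gen 10 (rule 86): 0011111101100
Gen 11 (rule 75): 1110000101101
Gen 12 (rule 86): 0011001100101

Answer: 0011001100101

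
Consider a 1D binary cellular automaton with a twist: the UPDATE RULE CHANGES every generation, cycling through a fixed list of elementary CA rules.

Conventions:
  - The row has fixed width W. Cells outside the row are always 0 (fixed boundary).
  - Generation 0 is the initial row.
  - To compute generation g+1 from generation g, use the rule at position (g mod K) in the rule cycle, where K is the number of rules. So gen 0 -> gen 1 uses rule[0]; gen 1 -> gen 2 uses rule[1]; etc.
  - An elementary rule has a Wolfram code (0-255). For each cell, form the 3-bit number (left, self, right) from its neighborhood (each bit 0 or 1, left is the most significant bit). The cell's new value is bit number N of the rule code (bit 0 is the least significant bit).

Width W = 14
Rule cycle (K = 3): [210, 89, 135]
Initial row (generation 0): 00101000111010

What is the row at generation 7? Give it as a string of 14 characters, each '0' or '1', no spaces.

Gen 0: 00101000111010
Gen 1 (rule 210): 01000101011001
Gen 2 (rule 89): 00110000011100
Gen 3 (rule 135): 11000111101001
Gen 4 (rule 210): 01101011100110
Gen 5 (rule 89): 01100010110111
Gen 6 (rule 135): 10001110000010
Gen 7 (rule 210): 01010111000101

Answer: 01010111000101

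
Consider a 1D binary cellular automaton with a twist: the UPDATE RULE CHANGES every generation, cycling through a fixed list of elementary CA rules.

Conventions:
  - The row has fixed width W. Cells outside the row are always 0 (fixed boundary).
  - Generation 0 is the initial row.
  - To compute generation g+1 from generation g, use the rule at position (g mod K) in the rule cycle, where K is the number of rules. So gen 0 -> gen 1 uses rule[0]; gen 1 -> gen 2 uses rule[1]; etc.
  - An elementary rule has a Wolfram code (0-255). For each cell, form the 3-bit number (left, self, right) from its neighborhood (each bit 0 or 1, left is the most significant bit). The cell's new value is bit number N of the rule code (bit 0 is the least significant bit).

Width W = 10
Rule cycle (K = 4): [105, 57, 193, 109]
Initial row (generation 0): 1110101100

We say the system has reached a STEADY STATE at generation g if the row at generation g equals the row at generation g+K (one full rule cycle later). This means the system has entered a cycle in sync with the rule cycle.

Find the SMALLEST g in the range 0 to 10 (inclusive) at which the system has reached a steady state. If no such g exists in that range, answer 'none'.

Gen 0: 1110101100
Gen 1 (rule 105): 1011011101
Gen 2 (rule 57): 0110110010
Gen 3 (rule 193): 0010010000
Gen 4 (rule 109): 1010010111
Gen 5 (rule 105): 0100001101
Gen 6 (rule 57): 0011101010
Gen 7 (rule 193): 1001100000
Gen 8 (rule 109): 1001101111
Gen 9 (rule 105): 0001111001
Gen 10 (rule 57): 1101000100
Gen 11 (rule 193): 0100010001
Gen 12 (rule 109): 0101010101
Gen 13 (rule 105): 0010101010
Gen 14 (rule 57): 1001010101

Answer: none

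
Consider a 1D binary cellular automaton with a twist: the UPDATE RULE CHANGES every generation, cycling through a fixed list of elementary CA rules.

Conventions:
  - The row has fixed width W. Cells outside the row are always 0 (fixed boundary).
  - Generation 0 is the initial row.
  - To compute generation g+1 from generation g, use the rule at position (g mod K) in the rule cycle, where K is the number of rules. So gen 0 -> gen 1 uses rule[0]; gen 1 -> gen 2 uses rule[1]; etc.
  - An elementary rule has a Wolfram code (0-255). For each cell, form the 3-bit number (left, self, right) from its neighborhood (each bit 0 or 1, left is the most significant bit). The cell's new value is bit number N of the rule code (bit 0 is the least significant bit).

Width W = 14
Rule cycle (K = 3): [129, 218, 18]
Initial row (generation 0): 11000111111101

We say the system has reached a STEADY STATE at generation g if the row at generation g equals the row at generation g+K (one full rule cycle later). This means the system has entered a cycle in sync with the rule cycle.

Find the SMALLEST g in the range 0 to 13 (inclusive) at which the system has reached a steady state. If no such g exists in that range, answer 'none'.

Answer: 3

Derivation:
Gen 0: 11000111111101
Gen 1 (rule 129): 00010011111000
Gen 2 (rule 218): 00101111111100
Gen 3 (rule 18): 01000000000010
Gen 4 (rule 129): 00011111111000
Gen 5 (rule 218): 00111111111100
Gen 6 (rule 18): 01000000000010
Gen 7 (rule 129): 00011111111000
Gen 8 (rule 218): 00111111111100
Gen 9 (rule 18): 01000000000010
Gen 10 (rule 129): 00011111111000
Gen 11 (rule 218): 00111111111100
Gen 12 (rule 18): 01000000000010
Gen 13 (rule 129): 00011111111000
Gen 14 (rule 218): 00111111111100
Gen 15 (rule 18): 01000000000010
Gen 16 (rule 129): 00011111111000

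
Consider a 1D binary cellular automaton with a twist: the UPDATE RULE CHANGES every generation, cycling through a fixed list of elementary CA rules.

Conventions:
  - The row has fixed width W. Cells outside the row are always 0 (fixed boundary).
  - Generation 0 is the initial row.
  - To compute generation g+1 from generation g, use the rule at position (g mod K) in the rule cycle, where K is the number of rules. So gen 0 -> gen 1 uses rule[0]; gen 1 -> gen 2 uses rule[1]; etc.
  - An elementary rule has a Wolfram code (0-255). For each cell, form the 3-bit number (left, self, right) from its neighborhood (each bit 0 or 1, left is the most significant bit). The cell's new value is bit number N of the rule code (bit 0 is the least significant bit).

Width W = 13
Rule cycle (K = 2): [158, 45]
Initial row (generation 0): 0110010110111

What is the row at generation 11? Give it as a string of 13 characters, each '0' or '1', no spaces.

Gen 0: 0110010110111
Gen 1 (rule 158): 1101110100110
Gen 2 (rule 45): 1011001100100
Gen 3 (rule 158): 1010111011110
Gen 4 (rule 45): 1111100110000
Gen 5 (rule 158): 1111011101000
Gen 6 (rule 45): 1000110011011
Gen 7 (rule 158): 1101101110010
Gen 8 (rule 45): 1011011000010
Gen 9 (rule 158): 1010010100111
Gen 10 (rule 45): 1110011100100
Gen 11 (rule 158): 1101111011110

Answer: 1101111011110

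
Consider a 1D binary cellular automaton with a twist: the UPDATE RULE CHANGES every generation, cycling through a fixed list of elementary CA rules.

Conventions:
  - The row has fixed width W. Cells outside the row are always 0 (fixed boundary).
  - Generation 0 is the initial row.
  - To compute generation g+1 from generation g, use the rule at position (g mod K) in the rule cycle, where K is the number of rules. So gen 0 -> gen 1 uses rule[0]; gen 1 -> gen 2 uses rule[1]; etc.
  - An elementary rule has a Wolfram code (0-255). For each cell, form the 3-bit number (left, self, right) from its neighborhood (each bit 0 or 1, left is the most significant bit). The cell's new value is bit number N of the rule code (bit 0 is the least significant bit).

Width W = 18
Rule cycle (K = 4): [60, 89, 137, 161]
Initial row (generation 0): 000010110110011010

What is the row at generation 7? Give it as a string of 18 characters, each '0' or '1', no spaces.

Gen 0: 000010110110011010
Gen 1 (rule 60): 000011101101010111
Gen 2 (rule 89): 111010101100000101
Gen 3 (rule 137): 110000001001110000
Gen 4 (rule 161): 000111100000100111
Gen 5 (rule 60): 000100010000110100
Gen 6 (rule 89): 110011001110110011
Gen 7 (rule 137): 100010001100100010

Answer: 100010001100100010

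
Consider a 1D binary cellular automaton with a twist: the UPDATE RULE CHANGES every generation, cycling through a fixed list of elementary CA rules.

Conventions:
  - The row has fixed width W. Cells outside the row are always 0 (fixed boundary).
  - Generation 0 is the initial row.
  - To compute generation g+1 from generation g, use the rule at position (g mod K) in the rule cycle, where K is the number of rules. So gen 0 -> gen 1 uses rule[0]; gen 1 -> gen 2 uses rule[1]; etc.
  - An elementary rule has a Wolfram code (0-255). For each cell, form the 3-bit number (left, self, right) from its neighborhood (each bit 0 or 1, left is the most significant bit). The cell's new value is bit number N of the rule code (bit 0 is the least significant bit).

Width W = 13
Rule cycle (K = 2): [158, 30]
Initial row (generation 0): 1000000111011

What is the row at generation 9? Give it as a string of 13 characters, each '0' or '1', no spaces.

Answer: 1010111110011

Derivation:
Gen 0: 1000000111011
Gen 1 (rule 158): 1100001110010
Gen 2 (rule 30): 1010011001111
Gen 3 (rule 158): 1011110111110
Gen 4 (rule 30): 1010000100001
Gen 5 (rule 158): 1011001110011
Gen 6 (rule 30): 1010111001110
Gen 7 (rule 158): 1010110111101
Gen 8 (rule 30): 1010100100001
Gen 9 (rule 158): 1010111110011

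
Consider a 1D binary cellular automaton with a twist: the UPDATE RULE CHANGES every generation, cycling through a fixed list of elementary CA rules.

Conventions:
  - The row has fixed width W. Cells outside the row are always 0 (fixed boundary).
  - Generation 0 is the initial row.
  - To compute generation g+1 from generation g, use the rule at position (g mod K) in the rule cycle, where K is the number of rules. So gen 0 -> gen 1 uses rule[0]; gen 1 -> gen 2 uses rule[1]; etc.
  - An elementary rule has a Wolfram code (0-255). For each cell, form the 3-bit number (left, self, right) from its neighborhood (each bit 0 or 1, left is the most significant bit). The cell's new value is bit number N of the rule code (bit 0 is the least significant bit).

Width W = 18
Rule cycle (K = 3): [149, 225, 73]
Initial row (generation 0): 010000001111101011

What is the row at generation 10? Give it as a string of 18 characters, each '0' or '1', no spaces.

Gen 0: 010000001111101011
Gen 1 (rule 149): 011111100111001000
Gen 2 (rule 225): 001111100011000011
Gen 3 (rule 73): 101000101011011011
Gen 4 (rule 149): 101110101000000000
Gen 5 (rule 225): 010111010011111111
Gen 6 (rule 73): 000101000010000001
Gen 7 (rule 149): 110101111011111101
Gen 8 (rule 225): 011010111101111110
Gen 9 (rule 73): 011000100101000010
Gen 10 (rule 149): 000110110101111011

Answer: 000110110101111011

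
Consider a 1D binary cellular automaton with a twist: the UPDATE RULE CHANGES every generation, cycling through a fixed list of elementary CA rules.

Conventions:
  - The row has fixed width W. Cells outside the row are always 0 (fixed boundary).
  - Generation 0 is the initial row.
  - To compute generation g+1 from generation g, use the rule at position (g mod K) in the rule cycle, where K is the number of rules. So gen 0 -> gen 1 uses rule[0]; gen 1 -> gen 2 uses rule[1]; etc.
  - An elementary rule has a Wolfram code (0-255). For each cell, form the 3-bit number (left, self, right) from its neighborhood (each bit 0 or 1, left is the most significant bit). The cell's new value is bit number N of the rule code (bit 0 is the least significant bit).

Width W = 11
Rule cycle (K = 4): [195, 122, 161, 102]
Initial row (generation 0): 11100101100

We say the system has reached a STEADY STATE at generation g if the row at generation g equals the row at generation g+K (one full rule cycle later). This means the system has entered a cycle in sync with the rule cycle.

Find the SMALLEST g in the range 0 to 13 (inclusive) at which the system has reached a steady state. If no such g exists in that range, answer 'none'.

Answer: none

Derivation:
Gen 0: 11100101100
Gen 1 (rule 195): 01101000101
Gen 2 (rule 122): 11110101010
Gen 3 (rule 161): 01101010100
Gen 4 (rule 102): 10111111100
Gen 5 (rule 195): 00011111101
Gen 6 (rule 122): 00110000110
Gen 7 (rule 161): 10000110000
Gen 8 (rule 102): 10001010000
Gen 9 (rule 195): 00110000111
Gen 10 (rule 122): 01111001101
Gen 11 (rule 161): 00110000010
Gen 12 (rule 102): 01010000110
Gen 13 (rule 195): 10000111010
Gen 14 (rule 122): 01001101101
Gen 15 (rule 161): 00000010010
Gen 16 (rule 102): 00000110110
Gen 17 (rule 195): 11111010010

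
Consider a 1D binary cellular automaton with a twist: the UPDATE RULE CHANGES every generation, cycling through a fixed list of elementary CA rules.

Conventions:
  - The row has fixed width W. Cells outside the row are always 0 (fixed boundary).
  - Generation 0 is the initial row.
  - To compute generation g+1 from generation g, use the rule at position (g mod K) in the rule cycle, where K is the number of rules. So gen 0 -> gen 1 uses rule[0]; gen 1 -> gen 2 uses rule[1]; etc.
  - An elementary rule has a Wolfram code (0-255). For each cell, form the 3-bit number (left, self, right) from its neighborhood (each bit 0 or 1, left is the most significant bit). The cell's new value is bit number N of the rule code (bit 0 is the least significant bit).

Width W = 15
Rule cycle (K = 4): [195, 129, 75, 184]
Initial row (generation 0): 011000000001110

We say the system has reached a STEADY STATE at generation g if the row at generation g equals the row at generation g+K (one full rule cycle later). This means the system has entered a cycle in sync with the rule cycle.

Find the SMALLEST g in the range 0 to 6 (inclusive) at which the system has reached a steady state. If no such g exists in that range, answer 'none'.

Answer: none

Derivation:
Gen 0: 011000000001110
Gen 1 (rule 195): 101011111110110
Gen 2 (rule 129): 000001111100000
Gen 3 (rule 75): 111111000101111
Gen 4 (rule 184): 111110100011110
Gen 5 (rule 195): 011110001101110
Gen 6 (rule 129): 001100100000100
Gen 7 (rule 75): 111101001111001
Gen 8 (rule 184): 111010101110100
Gen 9 (rule 195): 011000000110001
Gen 10 (rule 129): 000011110000100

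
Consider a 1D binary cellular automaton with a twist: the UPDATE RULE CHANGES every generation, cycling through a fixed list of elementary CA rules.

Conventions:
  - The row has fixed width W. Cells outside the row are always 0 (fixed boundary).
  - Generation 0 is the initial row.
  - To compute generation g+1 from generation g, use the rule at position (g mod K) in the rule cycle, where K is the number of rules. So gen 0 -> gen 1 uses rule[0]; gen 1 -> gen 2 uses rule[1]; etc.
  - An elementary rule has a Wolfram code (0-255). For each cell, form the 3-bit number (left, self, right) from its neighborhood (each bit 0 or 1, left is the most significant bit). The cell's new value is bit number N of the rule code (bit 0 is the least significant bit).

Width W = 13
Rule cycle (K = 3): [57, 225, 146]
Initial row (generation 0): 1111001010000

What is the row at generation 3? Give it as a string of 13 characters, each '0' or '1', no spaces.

Answer: 0101000100010

Derivation:
Gen 0: 1111001010000
Gen 1 (rule 57): 1000100101111
Gen 2 (rule 225): 0010000010111
Gen 3 (rule 146): 0101000100010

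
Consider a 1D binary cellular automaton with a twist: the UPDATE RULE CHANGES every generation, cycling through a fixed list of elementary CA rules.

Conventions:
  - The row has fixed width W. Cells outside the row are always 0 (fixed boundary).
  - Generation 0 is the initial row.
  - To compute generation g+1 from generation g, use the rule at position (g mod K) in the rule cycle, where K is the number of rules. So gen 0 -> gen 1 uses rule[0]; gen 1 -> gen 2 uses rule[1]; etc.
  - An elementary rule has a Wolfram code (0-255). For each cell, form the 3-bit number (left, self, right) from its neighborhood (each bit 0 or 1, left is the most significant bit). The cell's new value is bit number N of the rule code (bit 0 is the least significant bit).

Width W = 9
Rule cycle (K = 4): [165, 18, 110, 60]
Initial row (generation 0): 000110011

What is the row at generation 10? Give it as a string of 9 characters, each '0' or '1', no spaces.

Gen 0: 000110011
Gen 1 (rule 165): 110000000
Gen 2 (rule 18): 001000000
Gen 3 (rule 110): 011000000
Gen 4 (rule 60): 010100000
Gen 5 (rule 165): 011101111
Gen 6 (rule 18): 100000000
Gen 7 (rule 110): 100000000
Gen 8 (rule 60): 110000000
Gen 9 (rule 165): 000111111
Gen 10 (rule 18): 001000000

Answer: 001000000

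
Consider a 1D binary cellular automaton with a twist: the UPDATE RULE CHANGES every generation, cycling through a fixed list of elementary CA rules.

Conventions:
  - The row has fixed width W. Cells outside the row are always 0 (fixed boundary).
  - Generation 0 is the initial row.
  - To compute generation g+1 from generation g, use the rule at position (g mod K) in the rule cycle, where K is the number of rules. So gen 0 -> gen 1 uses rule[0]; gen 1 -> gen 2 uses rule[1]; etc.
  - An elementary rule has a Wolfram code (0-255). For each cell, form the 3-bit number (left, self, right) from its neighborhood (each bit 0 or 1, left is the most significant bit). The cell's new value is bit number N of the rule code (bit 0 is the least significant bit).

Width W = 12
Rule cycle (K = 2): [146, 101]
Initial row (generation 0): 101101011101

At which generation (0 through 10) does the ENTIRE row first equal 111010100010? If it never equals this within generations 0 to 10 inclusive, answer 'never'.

Gen 0: 101101011101
Gen 1 (rule 146): 000000001000
Gen 2 (rule 101): 111111101011
Gen 3 (rule 146): 011111000000
Gen 4 (rule 101): 000001011111
Gen 5 (rule 146): 000010001110
Gen 6 (rule 101): 111010100010
Gen 7 (rule 146): 010000010101
Gen 8 (rule 101): 010111011111
Gen 9 (rule 146): 100010001110
Gen 10 (rule 101): 101010100010

Answer: 6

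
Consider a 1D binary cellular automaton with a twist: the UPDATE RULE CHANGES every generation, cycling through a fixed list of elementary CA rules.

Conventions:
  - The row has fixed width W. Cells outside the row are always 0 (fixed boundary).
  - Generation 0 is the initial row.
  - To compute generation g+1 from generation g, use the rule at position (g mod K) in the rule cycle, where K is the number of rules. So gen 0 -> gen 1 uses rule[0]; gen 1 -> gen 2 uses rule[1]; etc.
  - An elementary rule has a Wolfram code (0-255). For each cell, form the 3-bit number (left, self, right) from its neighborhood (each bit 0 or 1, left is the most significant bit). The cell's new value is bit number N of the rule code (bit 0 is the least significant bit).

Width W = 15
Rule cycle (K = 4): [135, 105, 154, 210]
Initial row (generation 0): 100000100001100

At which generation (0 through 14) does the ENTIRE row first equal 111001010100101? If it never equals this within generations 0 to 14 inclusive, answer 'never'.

Gen 0: 100000100001100
Gen 1 (rule 135): 101111101110001
Gen 2 (rule 105): 011000111010100
Gen 3 (rule 154): 110101110000010
Gen 4 (rule 210): 010000111000101
Gen 5 (rule 135): 110111010011101
Gen 6 (rule 105): 111101100010110
Gen 7 (rule 154): 111001010100101
Gen 8 (rule 210): 011110000011000
Gen 9 (rule 135): 101100111100011
Gen 10 (rule 105): 011100100101011
Gen 11 (rule 154): 111011011000010
Gen 12 (rule 210): 011001001100101
Gen 13 (rule 135): 100011010001101
Gen 14 (rule 105): 001011100101110

Answer: 7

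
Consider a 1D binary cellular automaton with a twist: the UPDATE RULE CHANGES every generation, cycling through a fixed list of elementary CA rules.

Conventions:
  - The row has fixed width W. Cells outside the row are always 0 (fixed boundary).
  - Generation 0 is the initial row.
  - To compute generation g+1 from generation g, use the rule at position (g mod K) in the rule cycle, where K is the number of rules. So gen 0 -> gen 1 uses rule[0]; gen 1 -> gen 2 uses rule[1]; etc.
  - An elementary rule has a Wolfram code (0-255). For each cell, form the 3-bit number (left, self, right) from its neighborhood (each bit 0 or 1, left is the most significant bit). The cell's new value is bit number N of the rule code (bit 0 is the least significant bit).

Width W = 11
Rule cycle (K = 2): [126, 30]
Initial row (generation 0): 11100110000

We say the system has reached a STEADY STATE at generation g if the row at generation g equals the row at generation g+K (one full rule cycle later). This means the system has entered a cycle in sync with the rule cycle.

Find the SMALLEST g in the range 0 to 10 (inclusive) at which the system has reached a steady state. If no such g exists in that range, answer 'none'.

Answer: none

Derivation:
Gen 0: 11100110000
Gen 1 (rule 126): 10111111000
Gen 2 (rule 30): 10100000100
Gen 3 (rule 126): 11110001110
Gen 4 (rule 30): 10001011001
Gen 5 (rule 126): 11011111111
Gen 6 (rule 30): 10010000000
Gen 7 (rule 126): 11111000000
Gen 8 (rule 30): 10000100000
Gen 9 (rule 126): 11001110000
Gen 10 (rule 30): 10111001000
Gen 11 (rule 126): 11101111100
Gen 12 (rule 30): 10001000010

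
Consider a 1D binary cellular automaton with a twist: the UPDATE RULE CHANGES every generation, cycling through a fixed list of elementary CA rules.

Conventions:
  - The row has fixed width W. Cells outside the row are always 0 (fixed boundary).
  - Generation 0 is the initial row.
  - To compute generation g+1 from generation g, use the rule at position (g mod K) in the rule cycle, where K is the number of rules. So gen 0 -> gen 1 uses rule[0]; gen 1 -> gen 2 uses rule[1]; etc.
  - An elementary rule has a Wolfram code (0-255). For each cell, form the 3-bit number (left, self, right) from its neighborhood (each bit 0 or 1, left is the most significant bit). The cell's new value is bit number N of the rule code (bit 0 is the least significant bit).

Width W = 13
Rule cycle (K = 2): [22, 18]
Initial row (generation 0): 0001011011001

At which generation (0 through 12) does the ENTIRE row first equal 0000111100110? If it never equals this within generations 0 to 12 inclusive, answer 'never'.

Answer: never

Derivation:
Gen 0: 0001011011001
Gen 1 (rule 22): 0011000000111
Gen 2 (rule 18): 0100100001000
Gen 3 (rule 22): 1111110011100
Gen 4 (rule 18): 0000001100010
Gen 5 (rule 22): 0000010010111
Gen 6 (rule 18): 0000101100000
Gen 7 (rule 22): 0001100010000
Gen 8 (rule 18): 0010010101000
Gen 9 (rule 22): 0111110101100
Gen 10 (rule 18): 1000000000010
Gen 11 (rule 22): 1100000000111
Gen 12 (rule 18): 0010000001000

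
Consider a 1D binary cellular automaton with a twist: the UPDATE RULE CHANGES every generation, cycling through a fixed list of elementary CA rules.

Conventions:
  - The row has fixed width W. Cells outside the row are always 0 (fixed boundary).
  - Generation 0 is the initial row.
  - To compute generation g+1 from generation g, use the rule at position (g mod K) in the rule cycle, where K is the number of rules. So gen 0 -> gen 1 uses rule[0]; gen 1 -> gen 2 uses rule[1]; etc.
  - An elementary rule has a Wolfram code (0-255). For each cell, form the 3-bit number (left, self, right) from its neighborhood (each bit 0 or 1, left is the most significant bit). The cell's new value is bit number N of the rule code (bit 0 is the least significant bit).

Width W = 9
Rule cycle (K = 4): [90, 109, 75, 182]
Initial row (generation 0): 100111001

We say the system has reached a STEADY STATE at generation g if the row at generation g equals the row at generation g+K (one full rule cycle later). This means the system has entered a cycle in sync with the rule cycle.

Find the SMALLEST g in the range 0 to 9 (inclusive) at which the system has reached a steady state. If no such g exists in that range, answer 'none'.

Answer: none

Derivation:
Gen 0: 100111001
Gen 1 (rule 90): 011101110
Gen 2 (rule 109): 010111010
Gen 3 (rule 75): 100101000
Gen 4 (rule 182): 111111100
Gen 5 (rule 90): 100000110
Gen 6 (rule 109): 101110110
Gen 7 (rule 75): 001010110
Gen 8 (rule 182): 011111001
Gen 9 (rule 90): 110001110
Gen 10 (rule 109): 110101010
Gen 11 (rule 75): 110000000
Gen 12 (rule 182): 001000000
Gen 13 (rule 90): 010100000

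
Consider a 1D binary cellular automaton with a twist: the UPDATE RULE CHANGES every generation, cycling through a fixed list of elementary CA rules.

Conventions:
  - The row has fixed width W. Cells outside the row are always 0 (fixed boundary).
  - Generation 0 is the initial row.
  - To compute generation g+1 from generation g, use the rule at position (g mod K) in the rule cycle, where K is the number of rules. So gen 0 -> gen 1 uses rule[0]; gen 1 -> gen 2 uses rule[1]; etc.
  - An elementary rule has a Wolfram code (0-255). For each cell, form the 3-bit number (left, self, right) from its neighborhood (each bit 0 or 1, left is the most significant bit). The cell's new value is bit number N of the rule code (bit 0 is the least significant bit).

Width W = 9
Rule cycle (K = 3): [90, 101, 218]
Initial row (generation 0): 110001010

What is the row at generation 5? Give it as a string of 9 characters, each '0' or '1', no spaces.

Answer: 010001011

Derivation:
Gen 0: 110001010
Gen 1 (rule 90): 111010001
Gen 2 (rule 101): 001110101
Gen 3 (rule 218): 011110000
Gen 4 (rule 90): 110011000
Gen 5 (rule 101): 010001011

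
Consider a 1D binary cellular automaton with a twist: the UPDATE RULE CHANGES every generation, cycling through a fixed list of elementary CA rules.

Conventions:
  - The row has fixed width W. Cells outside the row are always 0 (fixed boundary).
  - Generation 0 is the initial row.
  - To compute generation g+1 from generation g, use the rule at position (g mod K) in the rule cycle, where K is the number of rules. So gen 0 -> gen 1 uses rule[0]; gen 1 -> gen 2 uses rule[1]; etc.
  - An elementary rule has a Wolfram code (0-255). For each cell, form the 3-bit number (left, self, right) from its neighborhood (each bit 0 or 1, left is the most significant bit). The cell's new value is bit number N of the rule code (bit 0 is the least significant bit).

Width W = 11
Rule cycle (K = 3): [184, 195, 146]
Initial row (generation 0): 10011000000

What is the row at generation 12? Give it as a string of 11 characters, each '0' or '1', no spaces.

Answer: 01011010110

Derivation:
Gen 0: 10011000000
Gen 1 (rule 184): 01010100000
Gen 2 (rule 195): 10000001111
Gen 3 (rule 146): 01000010110
Gen 4 (rule 184): 00100001101
Gen 5 (rule 195): 11001110100
Gen 6 (rule 146): 00110100010
Gen 7 (rule 184): 00101010001
Gen 8 (rule 195): 11000000110
Gen 9 (rule 146): 00100001001
Gen 10 (rule 184): 00010000100
Gen 11 (rule 195): 11100111001
Gen 12 (rule 146): 01011010110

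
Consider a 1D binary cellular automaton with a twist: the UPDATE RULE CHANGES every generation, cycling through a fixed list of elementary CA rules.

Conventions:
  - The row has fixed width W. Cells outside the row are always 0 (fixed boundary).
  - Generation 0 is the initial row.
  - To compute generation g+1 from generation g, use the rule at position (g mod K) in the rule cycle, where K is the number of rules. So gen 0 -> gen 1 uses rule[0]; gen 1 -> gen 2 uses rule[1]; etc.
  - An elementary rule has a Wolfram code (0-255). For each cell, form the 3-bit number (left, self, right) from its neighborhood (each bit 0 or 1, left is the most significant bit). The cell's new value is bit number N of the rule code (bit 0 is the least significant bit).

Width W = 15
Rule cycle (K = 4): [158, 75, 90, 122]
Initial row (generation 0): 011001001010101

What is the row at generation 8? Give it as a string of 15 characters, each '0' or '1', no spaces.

Answer: 000011111001111

Derivation:
Gen 0: 011001001010101
Gen 1 (rule 158): 110111111010101
Gen 2 (rule 75): 110100001000000
Gen 3 (rule 90): 110010010100000
Gen 4 (rule 122): 111101101010000
Gen 5 (rule 158): 111001001011000
Gen 6 (rule 75): 101010010011011
Gen 7 (rule 90): 000001101111011
Gen 8 (rule 122): 000011111001111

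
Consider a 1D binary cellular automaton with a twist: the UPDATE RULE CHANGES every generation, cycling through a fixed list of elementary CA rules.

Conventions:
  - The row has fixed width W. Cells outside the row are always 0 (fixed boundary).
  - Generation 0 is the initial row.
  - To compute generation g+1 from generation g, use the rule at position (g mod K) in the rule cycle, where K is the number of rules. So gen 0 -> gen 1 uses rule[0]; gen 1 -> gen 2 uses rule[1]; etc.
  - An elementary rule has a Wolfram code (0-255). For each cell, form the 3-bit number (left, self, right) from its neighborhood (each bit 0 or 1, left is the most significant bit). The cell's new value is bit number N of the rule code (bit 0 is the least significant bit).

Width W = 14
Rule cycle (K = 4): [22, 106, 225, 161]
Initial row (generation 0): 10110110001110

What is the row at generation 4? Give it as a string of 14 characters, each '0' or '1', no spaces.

Answer: 01110000000011

Derivation:
Gen 0: 10110110001110
Gen 1 (rule 22): 10000001010001
Gen 2 (rule 106): 00000010100010
Gen 3 (rule 225): 11111001001000
Gen 4 (rule 161): 01110000000011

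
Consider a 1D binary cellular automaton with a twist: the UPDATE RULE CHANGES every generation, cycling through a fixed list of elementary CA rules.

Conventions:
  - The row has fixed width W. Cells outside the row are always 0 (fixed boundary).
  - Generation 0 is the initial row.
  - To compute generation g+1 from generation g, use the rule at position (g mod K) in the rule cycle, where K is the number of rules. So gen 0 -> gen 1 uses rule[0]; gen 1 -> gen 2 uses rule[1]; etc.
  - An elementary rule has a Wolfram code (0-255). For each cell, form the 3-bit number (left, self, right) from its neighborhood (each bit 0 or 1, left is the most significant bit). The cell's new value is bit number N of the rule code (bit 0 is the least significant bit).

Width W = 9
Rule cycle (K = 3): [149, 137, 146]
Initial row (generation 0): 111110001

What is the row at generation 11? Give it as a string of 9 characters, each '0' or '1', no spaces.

Gen 0: 111110001
Gen 1 (rule 149): 011101101
Gen 2 (rule 137): 011001000
Gen 3 (rule 146): 100110100
Gen 4 (rule 149): 110000111
Gen 5 (rule 137): 100110110
Gen 6 (rule 146): 011000001
Gen 7 (rule 149): 000111101
Gen 8 (rule 137): 110111000
Gen 9 (rule 146): 000010100
Gen 10 (rule 149): 111010111
Gen 11 (rule 137): 110000110

Answer: 110000110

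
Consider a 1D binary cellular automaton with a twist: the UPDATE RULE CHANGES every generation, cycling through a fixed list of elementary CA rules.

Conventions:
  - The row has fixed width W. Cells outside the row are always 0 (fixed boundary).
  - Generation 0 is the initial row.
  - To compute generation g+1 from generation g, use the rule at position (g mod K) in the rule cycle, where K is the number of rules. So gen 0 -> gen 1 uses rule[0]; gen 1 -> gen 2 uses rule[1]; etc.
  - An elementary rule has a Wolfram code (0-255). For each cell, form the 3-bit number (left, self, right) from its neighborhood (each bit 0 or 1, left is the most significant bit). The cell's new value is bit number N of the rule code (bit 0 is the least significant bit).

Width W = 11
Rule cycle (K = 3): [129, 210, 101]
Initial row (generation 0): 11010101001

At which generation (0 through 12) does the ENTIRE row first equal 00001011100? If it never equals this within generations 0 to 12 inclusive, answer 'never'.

Gen 0: 11010101001
Gen 1 (rule 129): 00000000000
Gen 2 (rule 210): 00000000000
Gen 3 (rule 101): 11111111111
Gen 4 (rule 129): 01111111110
Gen 5 (rule 210): 10111111111
Gen 6 (rule 101): 11000000001
Gen 7 (rule 129): 00011111100
Gen 8 (rule 210): 00101111110
Gen 9 (rule 101): 10110000010
Gen 10 (rule 129): 00000111000
Gen 11 (rule 210): 00001011100
Gen 12 (rule 101): 11101100101

Answer: 11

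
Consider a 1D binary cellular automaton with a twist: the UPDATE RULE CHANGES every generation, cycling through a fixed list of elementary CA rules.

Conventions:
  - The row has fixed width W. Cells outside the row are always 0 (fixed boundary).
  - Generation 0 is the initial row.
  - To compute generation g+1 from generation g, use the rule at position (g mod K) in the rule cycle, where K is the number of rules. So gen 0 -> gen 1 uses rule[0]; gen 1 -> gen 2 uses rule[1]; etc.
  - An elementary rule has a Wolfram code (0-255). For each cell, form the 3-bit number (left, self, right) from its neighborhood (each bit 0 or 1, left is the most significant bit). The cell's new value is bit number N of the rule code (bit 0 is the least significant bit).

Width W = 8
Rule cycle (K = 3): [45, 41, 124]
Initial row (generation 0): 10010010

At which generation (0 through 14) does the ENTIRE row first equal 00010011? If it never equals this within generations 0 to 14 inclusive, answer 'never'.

Answer: never

Derivation:
Gen 0: 10010010
Gen 1 (rule 45): 10010010
Gen 2 (rule 41): 00000000
Gen 3 (rule 124): 00000000
Gen 4 (rule 45): 11111111
Gen 5 (rule 41): 10000000
Gen 6 (rule 124): 11000000
Gen 7 (rule 45): 10011111
Gen 8 (rule 41): 00010000
Gen 9 (rule 124): 00011000
Gen 10 (rule 45): 11010011
Gen 11 (rule 41): 10100010
Gen 12 (rule 124): 11110011
Gen 13 (rule 45): 10000010
Gen 14 (rule 41): 00111000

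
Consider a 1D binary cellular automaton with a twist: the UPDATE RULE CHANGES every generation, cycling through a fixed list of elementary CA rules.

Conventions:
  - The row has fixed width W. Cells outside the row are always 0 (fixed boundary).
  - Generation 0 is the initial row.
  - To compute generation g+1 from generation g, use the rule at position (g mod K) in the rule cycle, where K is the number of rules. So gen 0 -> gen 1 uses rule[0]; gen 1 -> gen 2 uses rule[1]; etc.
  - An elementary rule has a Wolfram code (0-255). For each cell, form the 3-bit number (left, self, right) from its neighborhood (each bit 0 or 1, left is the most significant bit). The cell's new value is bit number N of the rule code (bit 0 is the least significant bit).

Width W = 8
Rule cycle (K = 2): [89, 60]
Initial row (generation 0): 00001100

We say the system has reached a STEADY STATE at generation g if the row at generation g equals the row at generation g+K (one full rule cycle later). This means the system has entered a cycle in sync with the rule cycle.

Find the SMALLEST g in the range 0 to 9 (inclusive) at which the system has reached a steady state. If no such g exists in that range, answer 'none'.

Gen 0: 00001100
Gen 1 (rule 89): 11101111
Gen 2 (rule 60): 10011000
Gen 3 (rule 89): 01011111
Gen 4 (rule 60): 01110000
Gen 5 (rule 89): 01011111
Gen 6 (rule 60): 01110000
Gen 7 (rule 89): 01011111
Gen 8 (rule 60): 01110000
Gen 9 (rule 89): 01011111
Gen 10 (rule 60): 01110000
Gen 11 (rule 89): 01011111

Answer: 3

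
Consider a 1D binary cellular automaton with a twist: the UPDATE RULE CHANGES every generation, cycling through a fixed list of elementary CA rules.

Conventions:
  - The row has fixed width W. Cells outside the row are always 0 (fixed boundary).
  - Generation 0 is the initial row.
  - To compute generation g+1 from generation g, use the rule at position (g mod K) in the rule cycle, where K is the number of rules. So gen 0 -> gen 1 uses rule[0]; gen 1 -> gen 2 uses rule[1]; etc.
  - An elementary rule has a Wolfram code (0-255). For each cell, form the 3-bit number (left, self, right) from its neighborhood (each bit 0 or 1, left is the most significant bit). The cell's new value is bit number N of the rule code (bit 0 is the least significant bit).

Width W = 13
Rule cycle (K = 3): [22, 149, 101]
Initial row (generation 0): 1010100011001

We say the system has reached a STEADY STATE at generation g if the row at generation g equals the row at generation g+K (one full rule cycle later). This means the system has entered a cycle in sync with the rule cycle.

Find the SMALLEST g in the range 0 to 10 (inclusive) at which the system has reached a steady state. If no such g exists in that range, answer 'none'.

Answer: none

Derivation:
Gen 0: 1010100011001
Gen 1 (rule 22): 1010110100111
Gen 2 (rule 149): 1010000110010
Gen 3 (rule 101): 1110110010010
Gen 4 (rule 22): 0000001111111
Gen 5 (rule 149): 1111100111110
Gen 6 (rule 101): 0000100000010
Gen 7 (rule 22): 0001110000111
Gen 8 (rule 149): 1100101110010
Gen 9 (rule 101): 0100110010010
Gen 10 (rule 22): 1111001111111
Gen 11 (rule 149): 0110100111110
Gen 12 (rule 101): 0011100000010
Gen 13 (rule 22): 0100010000111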